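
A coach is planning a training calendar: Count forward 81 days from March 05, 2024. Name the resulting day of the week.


Start: 2024-03-05 (Tuesday)
Step 1 - find target date: add 81 days
  2024-03-05 + 81 days = 2024-05-25
Step 2 - day of week:
  81 mod 7 = 4
  Tuesday + 4 days -> Saturday
Result: Saturday (2024-05-25)

Saturday


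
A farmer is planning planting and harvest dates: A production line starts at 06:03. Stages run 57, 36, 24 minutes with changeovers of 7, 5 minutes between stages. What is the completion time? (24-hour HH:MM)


Start: 06:03 = 363 min from midnight
  after task 1 (57 min): 07:00
  after break (7 min): 07:07
  after task 2 (36 min): 07:43
  after break (5 min): 07:48
  after task 3 (24 min): 08:12
Total elapsed: 129 minutes
End time: 08:12

08:12


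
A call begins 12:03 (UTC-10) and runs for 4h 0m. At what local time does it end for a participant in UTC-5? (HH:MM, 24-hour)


Start: 12:03 in UTC-10
Step 1 - add duration:
  minutes: 3 + 0 = 3
  hours: 12 + 4 + 0 = 16
  end in UTC-10: 16:03
Step 2 - convert UTC-10 -> UTC-5:
  offset difference: -5 - (-10) = 5 hours
  16 + (5) = 21 -> mod 24 = 21
Result: 21:03 in UTC-5

21:03


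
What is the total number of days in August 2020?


Month: August
Year: 2020
August is a 31-day month
Total: 31 days

31


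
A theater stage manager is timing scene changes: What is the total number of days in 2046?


Year: 2046
Check leap year rules:
Divisible by 4? No
2046 is not a leap year
Days: 365

365


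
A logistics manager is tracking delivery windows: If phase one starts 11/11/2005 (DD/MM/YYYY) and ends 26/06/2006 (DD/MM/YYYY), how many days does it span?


Start date: 2005-11-11
End date: 2006-06-26
Nov 2005: +20 days
Dec 2005: +31 days
Jan 2006: +31 days
... (5 more months)
Total: 227 days

227


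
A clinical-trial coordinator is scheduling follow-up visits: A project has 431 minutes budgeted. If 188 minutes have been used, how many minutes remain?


Total budget: 431 minutes
Time used: 188 minutes
Remaining: 431 - 188 = 243 minutes
Percent used: 43.6%
Percent remaining: 56.4%

243


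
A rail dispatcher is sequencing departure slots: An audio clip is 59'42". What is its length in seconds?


Minutes: 59
Seconds: 42
Convert minutes to seconds: 59 x 60 = 3540
Add remaining seconds: 3540 + 42 = 3582

3582


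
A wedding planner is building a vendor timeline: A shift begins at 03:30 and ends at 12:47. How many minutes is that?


Start time: 03:30 = 210 minutes from midnight
End time: 12:47 = 767 minutes from midnight
Difference: 767 - 210 = 557 minutes
That is 9 hours and 17 minutes

557


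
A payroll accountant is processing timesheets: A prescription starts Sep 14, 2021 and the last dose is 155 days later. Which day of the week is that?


Start: 2021-09-14 (Tuesday)
Step 1 - find target date: add 155 days
  2021-09-14 + 155 days = 2022-02-16
Step 2 - day of week:
  155 mod 7 = 1
  Tuesday + 1 days -> Wednesday
Result: Wednesday (2022-02-16)

Wednesday


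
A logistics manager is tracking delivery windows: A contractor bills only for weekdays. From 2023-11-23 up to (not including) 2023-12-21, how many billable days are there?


Start: 2023-11-23 (Thursday)
End (exclusive): 2023-12-21 (Thursday)
Total calendar days: 28
Full weeks: 28 // 7 = 4 -> 20 weekdays
Remaining 0 days starting on Thursday:
Total business days: 20 + 0 = 20

20


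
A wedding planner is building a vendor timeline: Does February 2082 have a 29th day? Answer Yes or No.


Year: 2082
Divisible by 4? 2082 / 4 = 520.5 -> No
Not divisible by 4, so NOT a leap year

No


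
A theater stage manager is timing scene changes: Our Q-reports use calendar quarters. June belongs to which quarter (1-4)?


Month: June (month 6)
Q1: January-March (months 1-3)
Q2: April-June (months 4-6)
Q3: July-September (months 7-9)
Q4: October-December (months 10-12)
Month 6 falls in Q2

2


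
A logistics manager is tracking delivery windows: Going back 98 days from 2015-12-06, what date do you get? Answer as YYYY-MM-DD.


Start: 2015-12-06
Subtracting 98 days
Days already passed in December: 6
After going back through December: 92 more days to subtract
November 2015: 30 days, 62 remaining
October 2015: 31 days, 31 remaining
September 2015: 30 days, 1 remaining
August 2015 has 31 days, need 1
Result: 2015-08-30

2015-08-30


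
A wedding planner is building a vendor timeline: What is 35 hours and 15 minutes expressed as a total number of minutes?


Hours: 35
Minutes: 15
Convert hours to minutes: 35 x 60 = 2100
Add remaining minutes: 2100 + 15 = 2115

2115


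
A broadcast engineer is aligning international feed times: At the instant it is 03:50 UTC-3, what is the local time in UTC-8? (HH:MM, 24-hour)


Local time: 03:50 at UTC-3 (offset -3h)
Target zone: UTC-8 (offset -8h)
Difference: -8 - (-3) = -5 hours
Calculation: 3 + (-5) = -2
Wraparound: (-2) mod 24 = 22
Result: 22:50

22:50


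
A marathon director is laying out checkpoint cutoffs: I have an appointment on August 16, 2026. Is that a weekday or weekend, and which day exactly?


Date: 2026-08-16
January 1, 2026 is a Thursday
Day of year: 228
Offset from Jan 1: 227 days
227 mod 7 = 3
Result: Sunday

Sunday


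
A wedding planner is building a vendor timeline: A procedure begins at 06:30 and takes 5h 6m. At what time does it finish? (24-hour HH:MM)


Start time: 06:30
Adding: 5 hours 6 minutes
Minutes: 30 + 6 = 36
Hours: 6 + 5 + 0 = 11
Result: 11:36

11:36


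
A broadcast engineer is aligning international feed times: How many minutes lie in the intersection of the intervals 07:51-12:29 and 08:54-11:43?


Interval A: [471, 749] minutes from midnight
Interval B: [534, 703] minutes from midnight
Overlap start = max(471, 534) = 534
Overlap end = min(749, 703) = 703
Overlap = 703 - 534 = 169 minutes

169


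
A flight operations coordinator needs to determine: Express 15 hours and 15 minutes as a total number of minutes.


Hours: 15
Extra minutes: 15
Minutes per hour: 60
Hours to minutes: 15 x 60 = 900
Total: 900 + 15 = 915

915


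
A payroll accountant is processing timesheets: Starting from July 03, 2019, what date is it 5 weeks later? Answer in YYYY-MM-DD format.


Start: 2019-07-03
Weeks to add: 5
Convert to days: 5 x 7 = 35 days
Add 35 days to 2019-07-03
Result: 2019-08-07

2019-08-07


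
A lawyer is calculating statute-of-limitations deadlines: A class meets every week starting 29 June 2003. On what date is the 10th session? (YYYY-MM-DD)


First occurrence: 2003-06-29 (occurrence 1)
Each occurrence is 7 days after the previous.
Occurrence 10 is 9 weeks after the first.
9 weeks = 63 days
2003-06-29 + 63 days = 2003-08-31

2003-08-31


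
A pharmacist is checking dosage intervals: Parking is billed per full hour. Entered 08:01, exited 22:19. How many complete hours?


Start: 08:01
End: 22:19
Hour difference: 22 - 8 = 14 hours
Minute difference: 19 - 1 = 18 minutes
Total minutes: 858
Complete hours: 858 / 60 = 14 (remainder 18)

14


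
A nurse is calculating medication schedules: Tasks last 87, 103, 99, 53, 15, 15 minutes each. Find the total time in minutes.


Durations: 87, 103, 99, 53, 15, 15
Running sum: 87
+ 103 = 190
+ 99 = 289
+ 53 = 342
+ 15 = 357
+ 15 = 372
Total duration: 372 minutes
That is 6 hours and 12 minutes

372


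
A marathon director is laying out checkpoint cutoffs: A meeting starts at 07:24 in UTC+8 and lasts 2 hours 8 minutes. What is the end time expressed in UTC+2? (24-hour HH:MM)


Start: 07:24 in UTC+8
Step 1 - add duration:
  minutes: 24 + 8 = 32
  hours: 7 + 2 + 0 = 9
  end in UTC+8: 09:32
Step 2 - convert UTC+8 -> UTC+2:
  offset difference: 2 - (8) = -6 hours
  9 + (-6) = 3 -> mod 24 = 3
Result: 03:32 in UTC+2

03:32


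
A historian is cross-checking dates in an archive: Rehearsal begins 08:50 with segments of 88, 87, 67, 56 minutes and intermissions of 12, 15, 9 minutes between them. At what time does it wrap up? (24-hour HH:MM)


Start: 08:50 = 530 min from midnight
  after task 1 (88 min): 10:18
  after break (12 min): 10:30
  after task 2 (87 min): 11:57
  after break (15 min): 12:12
  after task 3 (67 min): 13:19
  after break (9 min): 13:28
  after task 4 (56 min): 14:24
Total elapsed: 334 minutes
End time: 14:24

14:24


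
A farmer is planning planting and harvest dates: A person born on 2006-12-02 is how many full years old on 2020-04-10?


Birth: 2006-12-02
Reference: 2020-04-10
Year difference: 2020 - 2006 = 14
Has birthday (12-02) occurred by 04-10? No
Birthday not yet reached this year -> subtract 1
Age in full years: 13

13


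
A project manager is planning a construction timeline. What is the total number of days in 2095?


Year: 2095
Check leap year rules:
Divisible by 4? No
2095 is not a leap year
Days: 365

365


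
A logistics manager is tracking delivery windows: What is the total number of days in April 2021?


Month: April
Year: 2021
April is a 30-day month
Total: 30 days

30


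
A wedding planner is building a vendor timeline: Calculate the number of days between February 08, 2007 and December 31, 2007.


Start: February 08, 2007
End: December 31, 2007
Days left in February: 20
March: 31
April: 30
May: 31
June: 30
... plus remaining months
Sum of remaining months: 306
Total: 20 + 306 = 326

326


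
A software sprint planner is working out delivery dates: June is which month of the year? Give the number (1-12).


Calendar month order:
5. May
6. June <--
7. July
June is month number 6

6


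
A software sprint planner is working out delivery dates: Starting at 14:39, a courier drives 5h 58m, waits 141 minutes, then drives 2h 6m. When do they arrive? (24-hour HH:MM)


Depart: 14:39
Leg 1: +358 min -> 20:37
Layover: +141 min -> 22:58
Leg 2: +126 min -> 01:04
Total travel: 625 minutes = 10h 25m
Arrival: 01:04

01:04


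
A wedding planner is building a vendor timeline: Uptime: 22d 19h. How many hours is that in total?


Days: 22
Extra hours: 19
Hours per day: 24
Days to hours: 22 x 24 = 528
Total: 528 + 19 = 547

547


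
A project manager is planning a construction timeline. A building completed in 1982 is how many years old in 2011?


Birth year: 1982
Current year: 2011
Age = current year - birth year
Age = 2011 - 1982 = 29

29


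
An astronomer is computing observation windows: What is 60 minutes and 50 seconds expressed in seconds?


Minutes: 60
Extra seconds: 50
Seconds per minute: 60
Minutes to seconds: 60 x 60 = 3600
Total: 3600 + 50 = 3650

3650


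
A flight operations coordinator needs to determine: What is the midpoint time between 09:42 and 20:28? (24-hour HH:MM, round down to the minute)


Start time: 09:42 = 582 minutes from midnight
End time: 20:28 = 1228 minutes from midnight
Sum: 582 + 1228 = 1810
Midpoint: 1810 / 2 = 905 minutes
Convert: 905 / 60 = 15 hours, 5 minutes
Result: 15:05

15:05


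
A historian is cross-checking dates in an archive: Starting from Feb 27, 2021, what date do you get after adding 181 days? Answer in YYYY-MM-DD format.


Start: 2021-02-27
Adding 181 days
Days remaining in February: 1
After February: 180 days still to add
March 2021: 31 days, 149 remaining
April 2021: 30 days, 119 remaining
May 2021: 31 days, 88 remaining
June 2021: 30 days, 58 remaining
Result: 2021-08-27

2021-08-27


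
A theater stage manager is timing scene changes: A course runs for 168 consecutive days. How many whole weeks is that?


Total days: 168
Days per week: 7
Division: 168 / 7 = 24 remainder 0
Complete weeks: 24
Remaining days: 0

24


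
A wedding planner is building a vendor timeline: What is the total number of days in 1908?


Year: 1908
Check leap year rules:
Divisible by 4? Yes
Divisible by 100? No
1908 is a leap year
Days: 366

366


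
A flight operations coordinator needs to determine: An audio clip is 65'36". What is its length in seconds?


Minutes: 65
Seconds: 36
Convert minutes to seconds: 65 x 60 = 3900
Add remaining seconds: 3900 + 36 = 3936

3936


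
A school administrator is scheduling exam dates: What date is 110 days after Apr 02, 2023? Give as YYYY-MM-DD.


Start: 2023-04-02
Adding 110 days
Days remaining in April: 28
After April: 82 days still to add
May 2023: 31 days, 51 remaining
June 2023: 30 days, 21 remaining
July 2023 has 31 days, need 21
Result: 2023-07-21

2023-07-21


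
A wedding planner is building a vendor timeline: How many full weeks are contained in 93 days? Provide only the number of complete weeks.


Total days: 93
Days per week: 7
Division: 93 / 7 = 13 remainder 2
Complete weeks: 13
Remaining days: 2

13


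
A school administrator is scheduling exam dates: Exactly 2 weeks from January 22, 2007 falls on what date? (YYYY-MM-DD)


Start: 2007-01-22
Weeks to add: 2
Convert to days: 2 x 7 = 14 days
Add 14 days to 2007-01-22
Result: 2007-02-05

2007-02-05


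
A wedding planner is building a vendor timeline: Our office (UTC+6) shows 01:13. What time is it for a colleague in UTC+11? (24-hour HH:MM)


Local time: 01:13 at UTC+6 (offset 6h)
Target zone: UTC+11 (offset 11h)
Difference: 11 - (6) = 5 hours
Calculation: 1 + (5) = 6
Result: 06:13

06:13


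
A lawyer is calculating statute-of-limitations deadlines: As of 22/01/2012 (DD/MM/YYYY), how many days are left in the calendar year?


Start: January 22, 2012
End: December 31, 2012
Days left in January: 9
February: 29
March: 31
April: 30
May: 31
... plus remaining months
Sum of remaining months: 335
Total: 9 + 335 = 344

344


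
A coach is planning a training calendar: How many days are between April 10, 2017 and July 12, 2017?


Start date: 2017-04-10
End date: 2017-07-12
Apr 2017: +21 days
May 2017: +31 days
Jun 2017: +30 days
Jul 2017: +11 days
Total: 93 days

93


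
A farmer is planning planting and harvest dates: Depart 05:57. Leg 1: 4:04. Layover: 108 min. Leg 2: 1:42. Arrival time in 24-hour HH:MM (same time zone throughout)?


Depart: 05:57
Leg 1: +244 min -> 10:01
Layover: +108 min -> 11:49
Leg 2: +102 min -> 13:31
Total travel: 454 minutes = 7h 34m
Arrival: 13:31

13:31


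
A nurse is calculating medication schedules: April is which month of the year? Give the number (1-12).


Calendar month order:
3. March
4. April <--
5. May
April is month number 4

4


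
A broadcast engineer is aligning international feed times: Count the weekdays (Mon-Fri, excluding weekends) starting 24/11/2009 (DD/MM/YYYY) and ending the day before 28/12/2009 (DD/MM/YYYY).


Start: 2009-11-24 (Tuesday)
End (exclusive): 2009-12-28 (Monday)
Total calendar days: 34
Full weeks: 34 // 7 = 4 -> 20 weekdays
Remaining 6 days starting on Tuesday:
  Tue(w), Wed(w), Thu(w), Fri(w), Sat(-), Sun(-) -> 4 weekdays
Total business days: 20 + 4 = 24

24


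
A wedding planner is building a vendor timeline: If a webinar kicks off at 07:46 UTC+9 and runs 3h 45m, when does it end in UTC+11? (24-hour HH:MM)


Start: 07:46 in UTC+9
Step 1 - add duration:
  minutes: 46 + 45 = 91 (carry 1h)
  hours: 7 + 3 + 1 = 11
  end in UTC+9: 11:31
Step 2 - convert UTC+9 -> UTC+11:
  offset difference: 11 - (9) = 2 hours
  11 + (2) = 13 -> mod 24 = 13
Result: 13:31 in UTC+11

13:31


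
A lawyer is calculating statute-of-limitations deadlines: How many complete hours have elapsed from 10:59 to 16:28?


Start: 10:59
End: 16:28
Hour difference: 16 - 10 = 6 hours
Minute difference: 28 - 59 = -31 minutes
Total minutes: 329
Complete hours: 329 / 60 = 5 (remainder 29)

5


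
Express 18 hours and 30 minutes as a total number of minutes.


Hours: 18
Extra minutes: 30
Minutes per hour: 60
Hours to minutes: 18 x 60 = 1080
Total: 1080 + 30 = 1110

1110


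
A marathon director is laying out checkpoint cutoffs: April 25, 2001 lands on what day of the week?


Date: 2001-04-25
January 1, 2001 is a Monday
Day of year: 115
Offset from Jan 1: 114 days
114 mod 7 = 2
Result: Wednesday

Wednesday


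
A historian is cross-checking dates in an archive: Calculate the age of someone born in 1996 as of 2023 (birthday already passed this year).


Birth year: 1996
Current year: 2023
Age = current year - birth year
Age = 2023 - 1996 = 27

27


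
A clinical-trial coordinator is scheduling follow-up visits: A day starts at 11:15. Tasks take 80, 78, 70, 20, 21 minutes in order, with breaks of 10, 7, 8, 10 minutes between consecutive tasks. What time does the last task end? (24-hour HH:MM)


Start: 11:15 = 675 min from midnight
  after task 1 (80 min): 12:35
  after break (10 min): 12:45
  after task 2 (78 min): 14:03
  after break (7 min): 14:10
  after task 3 (70 min): 15:20
  after break (8 min): 15:28
  after task 4 (20 min): 15:48
  after break (10 min): 15:58
  after task 5 (21 min): 16:19
Total elapsed: 304 minutes
End time: 16:19

16:19


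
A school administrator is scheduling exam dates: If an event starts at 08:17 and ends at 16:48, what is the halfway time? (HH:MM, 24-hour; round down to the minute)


Start time: 08:17 = 497 minutes from midnight
End time: 16:48 = 1008 minutes from midnight
Sum: 497 + 1008 = 1505
Midpoint: 1505 / 2 = 752 minutes
Convert: 752 / 60 = 12 hours, 32 minutes
Result: 12:32

12:32


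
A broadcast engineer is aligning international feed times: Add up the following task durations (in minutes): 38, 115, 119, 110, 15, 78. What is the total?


Durations: 38, 115, 119, 110, 15, 78
Running sum: 38
+ 115 = 153
+ 119 = 272
+ 110 = 382
+ 15 = 397
+ 78 = 475
Total duration: 475 minutes
That is 7 hours and 55 minutes

475


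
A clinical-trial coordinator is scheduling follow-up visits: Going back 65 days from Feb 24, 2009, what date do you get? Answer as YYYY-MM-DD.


Start: 2009-02-24
Subtracting 65 days
Days already passed in February: 24
After going back through February: 41 more days to subtract
January 2009: 31 days, 10 remaining
December 2008 has 31 days, need 10
Result: 2008-12-21

2008-12-21


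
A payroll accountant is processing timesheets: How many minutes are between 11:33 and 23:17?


Start time: 11:33 = 693 minutes from midnight
End time: 23:17 = 1397 minutes from midnight
Difference: 1397 - 693 = 704 minutes
That is 11 hours and 44 minutes

704


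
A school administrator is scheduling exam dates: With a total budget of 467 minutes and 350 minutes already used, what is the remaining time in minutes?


Total budget: 467 minutes
Time used: 350 minutes
Remaining: 467 - 350 = 117 minutes
Percent used: 74.9%
Percent remaining: 25.1%

117


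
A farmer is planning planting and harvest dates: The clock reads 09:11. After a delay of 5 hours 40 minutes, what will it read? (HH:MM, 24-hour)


Start time: 09:11
Adding: 5 hours 40 minutes
Minutes: 11 + 40 = 51
Hours: 9 + 5 + 0 = 14
Result: 14:51

14:51


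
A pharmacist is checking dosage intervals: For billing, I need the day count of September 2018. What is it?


Month: September
Year: 2018
September is a 30-day month
Total: 30 days

30


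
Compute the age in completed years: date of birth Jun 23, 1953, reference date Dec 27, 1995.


Birth: 1953-06-23
Reference: 1995-12-27
Year difference: 1995 - 1953 = 42
Has birthday (06-23) occurred by 12-27? Yes
Age in full years: 42

42


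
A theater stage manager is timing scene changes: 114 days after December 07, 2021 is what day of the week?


Start: 2021-12-07 (Tuesday)
Step 1 - find target date: add 114 days
  2021-12-07 + 114 days = 2022-03-31
Step 2 - day of week:
  114 mod 7 = 2
  Tuesday + 2 days -> Thursday
Result: Thursday (2022-03-31)

Thursday


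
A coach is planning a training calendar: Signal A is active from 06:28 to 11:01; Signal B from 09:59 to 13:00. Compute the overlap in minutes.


Interval A: [388, 661] minutes from midnight
Interval B: [599, 780] minutes from midnight
Overlap start = max(388, 599) = 599
Overlap end = min(661, 780) = 661
Overlap = 661 - 599 = 62 minutes

62


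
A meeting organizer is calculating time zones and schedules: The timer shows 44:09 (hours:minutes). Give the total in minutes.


Hours: 44
Minutes: 9
Convert hours to minutes: 44 x 60 = 2640
Add remaining minutes: 2640 + 9 = 2649

2649


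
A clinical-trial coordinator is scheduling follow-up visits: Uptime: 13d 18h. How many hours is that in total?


Days: 13
Extra hours: 18
Hours per day: 24
Days to hours: 13 x 24 = 312
Total: 312 + 18 = 330

330


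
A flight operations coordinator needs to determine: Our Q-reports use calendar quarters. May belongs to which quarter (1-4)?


Month: May (month 5)
Q1: January-March (months 1-3)
Q2: April-June (months 4-6)
Q3: July-September (months 7-9)
Q4: October-December (months 10-12)
Month 5 falls in Q2

2


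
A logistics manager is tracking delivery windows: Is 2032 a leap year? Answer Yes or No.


Year: 2032
Divisible by 4? 2032 / 4 = 508.0 -> Yes
Divisible by 100? 2032 / 100 = 20.32 -> No
Divisible by 4 but not 100, so it IS a leap year

Yes


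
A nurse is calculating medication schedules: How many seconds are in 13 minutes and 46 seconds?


Minutes: 13
Extra seconds: 46
Seconds per minute: 60
Minutes to seconds: 13 x 60 = 780
Total: 780 + 46 = 826

826


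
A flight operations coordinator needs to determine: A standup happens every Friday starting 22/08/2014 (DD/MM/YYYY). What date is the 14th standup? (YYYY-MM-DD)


First occurrence: 2014-08-22 (occurrence 1)
Each occurrence is 7 days after the previous.
Occurrence 14 is 13 weeks after the first.
13 weeks = 91 days
2014-08-22 + 91 days = 2014-11-21

2014-11-21


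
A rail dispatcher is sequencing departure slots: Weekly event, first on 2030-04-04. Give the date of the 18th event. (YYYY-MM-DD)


First occurrence: 2030-04-04 (occurrence 1)
Each occurrence is 7 days after the previous.
Occurrence 18 is 17 weeks after the first.
17 weeks = 119 days
2030-04-04 + 119 days = 2030-08-01

2030-08-01


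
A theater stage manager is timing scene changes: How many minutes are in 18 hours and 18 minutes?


Hours: 18
Minutes: 18
Convert hours to minutes: 18 x 60 = 1080
Add remaining minutes: 1080 + 18 = 1098

1098


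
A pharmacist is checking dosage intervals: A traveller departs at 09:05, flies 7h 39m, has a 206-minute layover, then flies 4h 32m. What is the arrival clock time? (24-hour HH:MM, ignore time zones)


Depart: 09:05
Leg 1: +459 min -> 16:44
Layover: +206 min -> 20:10
Leg 2: +272 min -> 00:42
Total travel: 937 minutes = 15h 37m
Arrival: 00:42

00:42


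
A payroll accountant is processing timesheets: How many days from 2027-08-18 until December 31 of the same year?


Start: August 18, 2027
End: December 31, 2027
Days left in August: 13
September: 30
October: 31
November: 30
December: 31
Sum of remaining months: 122
Total: 13 + 122 = 135

135


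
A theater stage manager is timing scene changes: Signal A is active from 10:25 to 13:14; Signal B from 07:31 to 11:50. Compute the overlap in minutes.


Interval A: [625, 794] minutes from midnight
Interval B: [451, 710] minutes from midnight
Overlap start = max(625, 451) = 625
Overlap end = min(794, 710) = 710
Overlap = 710 - 625 = 85 minutes

85


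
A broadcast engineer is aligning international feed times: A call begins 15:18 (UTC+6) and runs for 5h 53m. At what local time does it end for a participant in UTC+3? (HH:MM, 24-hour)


Start: 15:18 in UTC+6
Step 1 - add duration:
  minutes: 18 + 53 = 71 (carry 1h)
  hours: 15 + 5 + 1 = 21
  end in UTC+6: 21:11
Step 2 - convert UTC+6 -> UTC+3:
  offset difference: 3 - (6) = -3 hours
  21 + (-3) = 18 -> mod 24 = 18
Result: 18:11 in UTC+3

18:11


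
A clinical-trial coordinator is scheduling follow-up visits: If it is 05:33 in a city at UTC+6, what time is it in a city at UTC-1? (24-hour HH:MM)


Local time: 05:33 at UTC+6 (offset 6h)
Target zone: UTC-1 (offset -1h)
Difference: -1 - (6) = -7 hours
Calculation: 5 + (-7) = -2
Wraparound: (-2) mod 24 = 22
Result: 22:33

22:33


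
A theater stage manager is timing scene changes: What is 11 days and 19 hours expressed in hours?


Days: 11
Extra hours: 19
Hours per day: 24
Days to hours: 11 x 24 = 264
Total: 264 + 19 = 283

283


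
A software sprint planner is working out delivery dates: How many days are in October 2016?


Month: October
Year: 2016
October is a 31-day month
Total: 31 days

31


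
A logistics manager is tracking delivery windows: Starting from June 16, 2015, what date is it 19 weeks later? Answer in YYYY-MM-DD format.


Start: 2015-06-16
Weeks to add: 19
Convert to days: 19 x 7 = 133 days
Add 133 days to 2015-06-16
Result: 2015-10-27

2015-10-27


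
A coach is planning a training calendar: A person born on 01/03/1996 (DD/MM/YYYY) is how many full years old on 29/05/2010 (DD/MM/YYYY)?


Birth: 1996-03-01
Reference: 2010-05-29
Year difference: 2010 - 1996 = 14
Has birthday (03-01) occurred by 05-29? Yes
Age in full years: 14

14


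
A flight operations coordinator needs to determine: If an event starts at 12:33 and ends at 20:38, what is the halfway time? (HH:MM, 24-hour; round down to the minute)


Start time: 12:33 = 753 minutes from midnight
End time: 20:38 = 1238 minutes from midnight
Sum: 753 + 1238 = 1991
Midpoint: 1991 / 2 = 995 minutes
Convert: 995 / 60 = 16 hours, 35 minutes
Result: 16:35

16:35


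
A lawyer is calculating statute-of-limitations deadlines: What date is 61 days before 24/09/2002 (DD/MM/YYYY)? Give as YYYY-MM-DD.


Start: 2002-09-24
Subtracting 61 days
Days already passed in September: 24
After going back through September: 37 more days to subtract
August 2002: 31 days, 6 remaining
July 2002 has 31 days, need 6
Result: 2002-07-25

2002-07-25


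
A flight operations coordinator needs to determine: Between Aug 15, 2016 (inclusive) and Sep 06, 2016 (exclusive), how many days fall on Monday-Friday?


Start: 2016-08-15 (Monday)
End (exclusive): 2016-09-06 (Tuesday)
Total calendar days: 22
Full weeks: 22 // 7 = 3 -> 15 weekdays
Remaining 1 days starting on Monday:
  Mon(w) -> 1 weekdays
Total business days: 15 + 1 = 16

16


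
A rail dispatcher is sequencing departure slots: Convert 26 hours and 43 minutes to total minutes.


Hours: 26
Extra minutes: 43
Minutes per hour: 60
Hours to minutes: 26 x 60 = 1560
Total: 1560 + 43 = 1603

1603


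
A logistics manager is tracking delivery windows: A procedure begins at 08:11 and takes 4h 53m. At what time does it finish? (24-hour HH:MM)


Start time: 08:11
Adding: 4 hours 53 minutes
Minutes: 11 + 53 = 64
Minute overflow: 64 >= 60, so carry 1 hour, minutes = 4
Hours: 8 + 4 + 1 = 13
Result: 13:04

13:04


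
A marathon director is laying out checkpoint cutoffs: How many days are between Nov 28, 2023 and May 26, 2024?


Start date: 2023-11-28
End date: 2024-05-26
Nov 2023: +3 days
Dec 2023: +31 days
Jan 2024: +31 days
... (4 more months)
Total: 180 days

180


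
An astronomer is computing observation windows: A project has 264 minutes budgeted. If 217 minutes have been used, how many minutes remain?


Total budget: 264 minutes
Time used: 217 minutes
Remaining: 264 - 217 = 47 minutes
Percent used: 82.2%
Percent remaining: 17.8%

47


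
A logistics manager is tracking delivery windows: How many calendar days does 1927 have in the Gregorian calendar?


Year: 1927
Check leap year rules:
Divisible by 4? No
1927 is not a leap year
Days: 365

365


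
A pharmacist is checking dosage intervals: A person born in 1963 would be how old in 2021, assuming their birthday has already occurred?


Birth year: 1963
Current year: 2021
Age = current year - birth year
Age = 2021 - 1963 = 58

58


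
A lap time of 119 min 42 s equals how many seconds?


Minutes: 119
Seconds: 42
Convert minutes to seconds: 119 x 60 = 7140
Add remaining seconds: 7140 + 42 = 7182

7182


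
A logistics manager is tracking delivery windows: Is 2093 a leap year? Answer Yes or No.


Year: 2093
Divisible by 4? 2093 / 4 = 523.25 -> No
Not divisible by 4, so NOT a leap year

No


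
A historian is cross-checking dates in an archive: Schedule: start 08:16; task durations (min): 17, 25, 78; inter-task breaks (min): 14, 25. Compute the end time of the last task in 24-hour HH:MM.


Start: 08:16 = 496 min from midnight
  after task 1 (17 min): 08:33
  after break (14 min): 08:47
  after task 2 (25 min): 09:12
  after break (25 min): 09:37
  after task 3 (78 min): 10:55
Total elapsed: 159 minutes
End time: 10:55

10:55


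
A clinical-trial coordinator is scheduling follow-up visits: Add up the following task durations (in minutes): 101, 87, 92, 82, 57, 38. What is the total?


Durations: 101, 87, 92, 82, 57, 38
Running sum: 101
+ 87 = 188
+ 92 = 280
+ 82 = 362
+ 57 = 419
+ 38 = 457
Total duration: 457 minutes
That is 7 hours and 37 minutes

457


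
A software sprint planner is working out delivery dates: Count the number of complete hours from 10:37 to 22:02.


Start: 10:37
End: 22:02
Hour difference: 22 - 10 = 12 hours
Minute difference: 2 - 37 = -35 minutes
Total minutes: 685
Complete hours: 685 / 60 = 11 (remainder 25)

11


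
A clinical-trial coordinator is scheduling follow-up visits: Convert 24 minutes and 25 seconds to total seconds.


Minutes: 24
Extra seconds: 25
Seconds per minute: 60
Minutes to seconds: 24 x 60 = 1440
Total: 1440 + 25 = 1465

1465


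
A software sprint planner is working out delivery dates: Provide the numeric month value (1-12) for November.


Calendar month order:
10. October
11. November <--
12. December
November is month number 11

11


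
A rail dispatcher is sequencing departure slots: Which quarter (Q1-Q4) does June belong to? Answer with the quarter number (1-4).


Month: June (month 6)
Q1: January-March (months 1-3)
Q2: April-June (months 4-6)
Q3: July-September (months 7-9)
Q4: October-December (months 10-12)
Month 6 falls in Q2

2


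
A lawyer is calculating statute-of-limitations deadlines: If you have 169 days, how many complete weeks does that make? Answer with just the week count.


Total days: 169
Days per week: 7
Division: 169 / 7 = 24 remainder 1
Complete weeks: 24
Remaining days: 1

24


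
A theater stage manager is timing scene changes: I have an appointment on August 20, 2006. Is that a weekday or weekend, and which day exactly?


Date: 2006-08-20
January 1, 2006 is a Sunday
Day of year: 232
Offset from Jan 1: 231 days
231 mod 7 = 0
Result: Sunday

Sunday


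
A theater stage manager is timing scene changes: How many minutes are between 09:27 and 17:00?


Start time: 09:27 = 567 minutes from midnight
End time: 17:00 = 1020 minutes from midnight
Difference: 1020 - 567 = 453 minutes
That is 7 hours and 33 minutes

453


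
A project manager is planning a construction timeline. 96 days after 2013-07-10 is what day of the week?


Start: 2013-07-10 (Wednesday)
Step 1 - find target date: add 96 days
  2013-07-10 + 96 days = 2013-10-14
Step 2 - day of week:
  96 mod 7 = 5
  Wednesday + 5 days -> Monday
Result: Monday (2013-10-14)

Monday


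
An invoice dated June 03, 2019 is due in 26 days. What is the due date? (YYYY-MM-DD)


Start: 2019-06-03
Adding 26 days
Days remaining in June: 27
Result: 2019-06-29

2019-06-29


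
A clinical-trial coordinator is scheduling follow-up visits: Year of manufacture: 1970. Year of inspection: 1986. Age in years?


Birth year: 1970
Current year: 1986
Age = current year - birth year
Age = 1986 - 1970 = 16

16


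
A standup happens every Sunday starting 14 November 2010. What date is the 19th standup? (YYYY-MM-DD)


First occurrence: 2010-11-14 (occurrence 1)
Each occurrence is 7 days after the previous.
Occurrence 19 is 18 weeks after the first.
18 weeks = 126 days
2010-11-14 + 126 days = 2011-03-20

2011-03-20


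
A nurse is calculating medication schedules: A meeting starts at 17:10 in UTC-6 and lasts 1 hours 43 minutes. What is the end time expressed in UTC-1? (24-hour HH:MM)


Start: 17:10 in UTC-6
Step 1 - add duration:
  minutes: 10 + 43 = 53
  hours: 17 + 1 + 0 = 18
  end in UTC-6: 18:53
Step 2 - convert UTC-6 -> UTC-1:
  offset difference: -1 - (-6) = 5 hours
  18 + (5) = 23 -> mod 24 = 23
Result: 23:53 in UTC-1

23:53


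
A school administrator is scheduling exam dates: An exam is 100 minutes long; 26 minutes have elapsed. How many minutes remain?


Total budget: 100 minutes
Time used: 26 minutes
Remaining: 100 - 26 = 74 minutes
Percent used: 26.0%
Percent remaining: 74.0%

74


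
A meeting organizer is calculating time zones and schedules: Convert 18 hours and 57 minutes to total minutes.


Hours: 18
Minutes: 57
Convert hours to minutes: 18 x 60 = 1080
Add remaining minutes: 1080 + 57 = 1137

1137


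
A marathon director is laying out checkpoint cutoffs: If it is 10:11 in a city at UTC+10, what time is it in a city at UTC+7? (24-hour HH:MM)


Local time: 10:11 at UTC+10 (offset 10h)
Target zone: UTC+7 (offset 7h)
Difference: 7 - (10) = -3 hours
Calculation: 10 + (-3) = 7
Result: 07:11

07:11


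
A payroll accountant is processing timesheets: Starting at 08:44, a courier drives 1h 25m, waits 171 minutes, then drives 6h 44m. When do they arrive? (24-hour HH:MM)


Depart: 08:44
Leg 1: +85 min -> 10:09
Layover: +171 min -> 13:00
Leg 2: +404 min -> 19:44
Total travel: 660 minutes = 11h 0m
Arrival: 19:44

19:44


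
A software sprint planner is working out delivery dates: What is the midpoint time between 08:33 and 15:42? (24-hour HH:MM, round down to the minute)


Start time: 08:33 = 513 minutes from midnight
End time: 15:42 = 942 minutes from midnight
Sum: 513 + 942 = 1455
Midpoint: 1455 / 2 = 727 minutes
Convert: 727 / 60 = 12 hours, 7 minutes
Result: 12:07

12:07


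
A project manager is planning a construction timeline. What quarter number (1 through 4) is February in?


Month: February (month 2)
Q1: January-March (months 1-3)
Q2: April-June (months 4-6)
Q3: July-September (months 7-9)
Q4: October-December (months 10-12)
Month 2 falls in Q1

1


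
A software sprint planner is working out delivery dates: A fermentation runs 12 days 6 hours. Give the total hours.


Days: 12
Extra hours: 6
Hours per day: 24
Days to hours: 12 x 24 = 288
Total: 288 + 6 = 294

294


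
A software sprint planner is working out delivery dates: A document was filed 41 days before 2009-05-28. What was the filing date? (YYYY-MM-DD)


Start: 2009-05-28
Subtracting 41 days
Days already passed in May: 28
After going back through May: 13 more days to subtract
April 2009 has 30 days, need 13
Result: 2009-04-17

2009-04-17


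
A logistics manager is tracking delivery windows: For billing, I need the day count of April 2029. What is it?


Month: April
Year: 2029
April is a 30-day month
Total: 30 days

30


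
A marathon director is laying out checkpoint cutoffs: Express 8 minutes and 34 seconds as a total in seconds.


Minutes: 8
Seconds: 34
Convert minutes to seconds: 8 x 60 = 480
Add remaining seconds: 480 + 34 = 514

514


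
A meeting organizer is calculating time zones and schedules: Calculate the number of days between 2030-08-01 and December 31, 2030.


Start: August 01, 2030
End: December 31, 2030
Days left in August: 30
September: 30
October: 31
November: 30
December: 31
Sum of remaining months: 122
Total: 30 + 122 = 152

152


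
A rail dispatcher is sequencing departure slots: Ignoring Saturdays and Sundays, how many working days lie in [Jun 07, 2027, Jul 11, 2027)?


Start: 2027-06-07 (Monday)
End (exclusive): 2027-07-11 (Sunday)
Total calendar days: 34
Full weeks: 34 // 7 = 4 -> 20 weekdays
Remaining 6 days starting on Monday:
  Mon(w), Tue(w), Wed(w), Thu(w), Fri(w), Sat(-) -> 5 weekdays
Total business days: 20 + 5 = 25

25


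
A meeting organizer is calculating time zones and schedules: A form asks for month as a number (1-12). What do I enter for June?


Calendar month order:
5. May
6. June <--
7. July
June is month number 6

6


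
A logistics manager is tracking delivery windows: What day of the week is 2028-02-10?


Date: 2028-02-10
January 1, 2028 is a Saturday
Day of year: 41
Offset from Jan 1: 40 days
40 mod 7 = 5
Result: Thursday

Thursday


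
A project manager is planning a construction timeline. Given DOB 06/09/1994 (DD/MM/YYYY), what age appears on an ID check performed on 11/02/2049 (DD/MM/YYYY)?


Birth: 1994-09-06
Reference: 2049-02-11
Year difference: 2049 - 1994 = 55
Has birthday (09-06) occurred by 02-11? No
Birthday not yet reached this year -> subtract 1
Age in full years: 54

54


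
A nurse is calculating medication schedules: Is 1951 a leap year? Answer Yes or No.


Year: 1951
Divisible by 4? 1951 / 4 = 487.75 -> No
Not divisible by 4, so NOT a leap year

No


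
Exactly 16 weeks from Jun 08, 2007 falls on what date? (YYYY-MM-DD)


Start: 2007-06-08
Weeks to add: 16
Convert to days: 16 x 7 = 112 days
Add 112 days to 2007-06-08
Result: 2007-09-28

2007-09-28


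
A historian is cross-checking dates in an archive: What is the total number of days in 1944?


Year: 1944
Check leap year rules:
Divisible by 4? Yes
Divisible by 100? No
1944 is a leap year
Days: 366

366


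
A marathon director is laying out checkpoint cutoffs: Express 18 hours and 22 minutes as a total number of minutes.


Hours: 18
Extra minutes: 22
Minutes per hour: 60
Hours to minutes: 18 x 60 = 1080
Total: 1080 + 22 = 1102

1102


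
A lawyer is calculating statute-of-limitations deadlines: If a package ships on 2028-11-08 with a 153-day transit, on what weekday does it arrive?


Start: 2028-11-08 (Wednesday)
Step 1 - find target date: add 153 days
  2028-11-08 + 153 days = 2029-04-10
Step 2 - day of week:
  153 mod 7 = 6
  Wednesday + 6 days -> Tuesday
Result: Tuesday (2029-04-10)

Tuesday


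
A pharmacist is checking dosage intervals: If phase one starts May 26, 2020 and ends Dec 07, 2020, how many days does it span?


Start date: 2020-05-26
End date: 2020-12-07
May 2020: +6 days
Jun 2020: +30 days
Jul 2020: +31 days
... (5 more months)
Total: 195 days

195


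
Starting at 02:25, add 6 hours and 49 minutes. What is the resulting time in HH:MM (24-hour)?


Start time: 02:25
Adding: 6 hours 49 minutes
Minutes: 25 + 49 = 74
Minute overflow: 74 >= 60, so carry 1 hour, minutes = 14
Hours: 2 + 6 + 1 = 9
Result: 09:14

09:14


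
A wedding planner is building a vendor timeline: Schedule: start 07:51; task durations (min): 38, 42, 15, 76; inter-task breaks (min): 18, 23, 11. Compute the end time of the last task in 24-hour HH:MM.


Start: 07:51 = 471 min from midnight
  after task 1 (38 min): 08:29
  after break (18 min): 08:47
  after task 2 (42 min): 09:29
  after break (23 min): 09:52
  after task 3 (15 min): 10:07
  after break (11 min): 10:18
  after task 4 (76 min): 11:34
Total elapsed: 223 minutes
End time: 11:34

11:34


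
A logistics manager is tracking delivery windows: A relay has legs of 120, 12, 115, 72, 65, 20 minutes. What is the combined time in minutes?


Durations: 120, 12, 115, 72, 65, 20
Running sum: 120
+ 12 = 132
+ 115 = 247
+ 72 = 319
+ 65 = 384
+ 20 = 404
Total duration: 404 minutes
That is 6 hours and 44 minutes

404


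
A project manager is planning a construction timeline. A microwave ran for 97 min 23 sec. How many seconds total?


Minutes: 97
Extra seconds: 23
Seconds per minute: 60
Minutes to seconds: 97 x 60 = 5820
Total: 5820 + 23 = 5843

5843


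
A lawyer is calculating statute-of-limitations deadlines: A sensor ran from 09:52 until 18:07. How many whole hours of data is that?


Start: 09:52
End: 18:07
Hour difference: 18 - 9 = 9 hours
Minute difference: 7 - 52 = -45 minutes
Total minutes: 495
Complete hours: 495 / 60 = 8 (remainder 15)

8


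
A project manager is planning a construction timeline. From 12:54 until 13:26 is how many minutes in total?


Start time: 12:54 = 774 minutes from midnight
End time: 13:26 = 806 minutes from midnight
Difference: 806 - 774 = 32 minutes
That is 0 hours and 32 minutes

32


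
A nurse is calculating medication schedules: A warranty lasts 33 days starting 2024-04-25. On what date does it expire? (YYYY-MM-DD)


Start: 2024-04-25
Adding 33 days
Days remaining in April: 5
After April: 28 days still to add
May 2024 has 31 days, need 28
Result: 2024-05-28

2024-05-28
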